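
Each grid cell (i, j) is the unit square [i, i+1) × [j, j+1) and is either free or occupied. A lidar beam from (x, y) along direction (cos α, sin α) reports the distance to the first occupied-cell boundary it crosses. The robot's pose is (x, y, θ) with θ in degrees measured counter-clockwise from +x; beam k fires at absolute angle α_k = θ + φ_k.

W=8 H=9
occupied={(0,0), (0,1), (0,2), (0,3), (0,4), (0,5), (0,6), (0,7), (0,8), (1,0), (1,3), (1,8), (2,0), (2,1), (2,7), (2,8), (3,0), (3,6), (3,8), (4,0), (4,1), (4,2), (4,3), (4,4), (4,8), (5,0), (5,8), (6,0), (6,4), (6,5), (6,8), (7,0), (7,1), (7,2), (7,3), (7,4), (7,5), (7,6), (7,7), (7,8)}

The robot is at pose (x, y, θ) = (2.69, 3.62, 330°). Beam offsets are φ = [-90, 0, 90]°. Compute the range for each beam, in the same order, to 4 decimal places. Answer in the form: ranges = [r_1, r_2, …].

beam 1: φ=-90°, α=240°
  direction (-0.5000, -0.8660); cell (2,3); t to first gridline: x 1.3800, y 0.7159 (then +2.0000 / +1.1547)
    (2,2) via y @ 0.7159
    (1,2) via x @ 1.3800
    (1,1) via y @ 1.8706
    (1,0) via y @ 3.0253  # hit
  → r_1 = 3.0253
beam 2: φ=0°, α=330°
  direction (0.8660, -0.5000); cell (2,3); t to first gridline: x 0.3580, y 1.2400 (then +1.1547 / +2.0000)
    (3,3) via x @ 0.3580
    (3,2) via y @ 1.2400
    (4,2) via x @ 1.5127  # hit
  → r_2 = 1.5127
beam 3: φ=90°, α=60°
  direction (0.5000, 0.8660); cell (2,3); t to first gridline: x 0.6200, y 0.4388 (then +2.0000 / +1.1547)
    (2,4) via y @ 0.4388
    (3,4) via x @ 0.6200
    (3,5) via y @ 1.5935
    (4,5) via x @ 2.6200
    (4,6) via y @ 2.7482
    (4,7) via y @ 3.9029
    (5,7) via x @ 4.6200
    (5,8) via y @ 5.0576  # hit
  → r_3 = 5.0576

ranges = [3.0253, 1.5127, 5.0576]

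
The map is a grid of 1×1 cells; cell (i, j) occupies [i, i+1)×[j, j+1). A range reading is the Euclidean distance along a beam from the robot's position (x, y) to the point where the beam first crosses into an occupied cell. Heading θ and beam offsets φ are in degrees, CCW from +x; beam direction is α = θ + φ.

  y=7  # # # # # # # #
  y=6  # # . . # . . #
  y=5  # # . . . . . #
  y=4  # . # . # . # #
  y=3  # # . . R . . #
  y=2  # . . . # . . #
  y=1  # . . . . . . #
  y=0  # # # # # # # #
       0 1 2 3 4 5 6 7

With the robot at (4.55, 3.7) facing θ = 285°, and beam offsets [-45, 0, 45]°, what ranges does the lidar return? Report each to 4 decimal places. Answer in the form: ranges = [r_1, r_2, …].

beam 1: φ=-45°, α=240°
  dir = (cos 240°, sin 240°) = (-0.5000, -0.8660); from cell (4,3)
  next x-line at t=1.1000, next y-line at t=0.8083; Δt_x=2.0000, Δt_y=1.1547
    y: enter (4,2) at t=0.8083 ← occupied
  → r_1 = 0.8083
beam 2: φ=0°, α=285°
  dir = (cos 285°, sin 285°) = (0.2588, -0.9659); from cell (4,3)
  next x-line at t=1.7387, next y-line at t=0.7247; Δt_x=3.8637, Δt_y=1.0353
    y: enter (4,2) at t=0.7247 ← occupied
  → r_2 = 0.7247
beam 3: φ=45°, α=330°
  dir = (cos 330°, sin 330°) = (0.8660, -0.5000); from cell (4,3)
  next x-line at t=0.5196, next y-line at t=1.4000; Δt_x=1.1547, Δt_y=2.0000
    x: enter (5,3) at t=0.5196
    y: enter (5,2) at t=1.4000
    x: enter (6,2) at t=1.6743
    x: enter (7,2) at t=2.8290 ← occupied
  → r_3 = 2.8290

ranges = [0.8083, 0.7247, 2.8290]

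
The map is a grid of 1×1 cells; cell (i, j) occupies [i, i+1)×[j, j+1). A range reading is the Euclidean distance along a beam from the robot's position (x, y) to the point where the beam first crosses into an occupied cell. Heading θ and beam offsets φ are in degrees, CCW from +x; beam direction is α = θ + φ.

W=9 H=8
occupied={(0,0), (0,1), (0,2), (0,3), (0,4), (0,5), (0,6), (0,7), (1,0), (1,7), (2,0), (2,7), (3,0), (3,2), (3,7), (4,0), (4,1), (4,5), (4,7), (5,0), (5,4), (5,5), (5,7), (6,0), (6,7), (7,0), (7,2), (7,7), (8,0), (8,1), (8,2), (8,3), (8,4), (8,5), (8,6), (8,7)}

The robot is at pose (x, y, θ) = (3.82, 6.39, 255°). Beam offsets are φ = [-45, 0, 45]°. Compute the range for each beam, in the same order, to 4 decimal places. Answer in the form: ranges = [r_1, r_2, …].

ranges = [3.2563, 5.5801, 0.4503]

beam 1: φ=-45°, α=210°
  cosα=-0.8660 sinα=-0.5000 | (3,6) | tMaxX 0.9469 tMaxY 0.7800 | tΔX 1.1547 tΔY 2.0000
    t=0.7800 [y] (3,5)
    t=0.9469 [x] (2,5)
    t=2.1016 [x] (1,5)
    t=2.7800 [y] (1,4)
    t=3.2563 [x] (0,4) — stop
  → r_1 = 3.2563
beam 2: φ=0°, α=255°
  cosα=-0.2588 sinα=-0.9659 | (3,6) | tMaxX 3.1682 tMaxY 0.4038 | tΔX 3.8637 tΔY 1.0353
    t=0.4038 [y] (3,5)
    t=1.4390 [y] (3,4)
    t=2.4743 [y] (3,3)
    t=3.1682 [x] (2,3)
    t=3.5096 [y] (2,2)
    t=4.5449 [y] (2,1)
    t=5.5801 [y] (2,0) — stop
  → r_2 = 5.5801
beam 3: φ=45°, α=300°
  cosα=0.5000 sinα=-0.8660 | (3,6) | tMaxX 0.3600 tMaxY 0.4503 | tΔX 2.0000 tΔY 1.1547
    t=0.3600 [x] (4,6)
    t=0.4503 [y] (4,5) — stop
  → r_3 = 0.4503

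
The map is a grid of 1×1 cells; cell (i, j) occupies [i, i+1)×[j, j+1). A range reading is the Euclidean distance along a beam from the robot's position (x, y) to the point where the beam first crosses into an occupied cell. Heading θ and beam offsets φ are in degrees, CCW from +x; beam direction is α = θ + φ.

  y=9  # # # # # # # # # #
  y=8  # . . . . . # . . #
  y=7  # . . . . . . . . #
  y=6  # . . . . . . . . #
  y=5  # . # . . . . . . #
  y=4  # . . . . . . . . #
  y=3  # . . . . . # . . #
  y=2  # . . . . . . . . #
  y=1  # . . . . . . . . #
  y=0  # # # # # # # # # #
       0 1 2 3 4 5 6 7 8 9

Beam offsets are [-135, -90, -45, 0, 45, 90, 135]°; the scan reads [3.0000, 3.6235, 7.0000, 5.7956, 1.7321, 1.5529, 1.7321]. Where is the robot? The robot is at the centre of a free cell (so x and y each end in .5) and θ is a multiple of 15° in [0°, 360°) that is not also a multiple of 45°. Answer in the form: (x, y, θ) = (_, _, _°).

Enumerate (i+0.5, j+0.5, θ) over the 61 free cells and 16 admissible headings. For each, cast all 7 beams and compare to the given ranges.
  (6.5, 2.5, 75°): beam 1 = 1.7321 ≠ 3.0000 ✗
  (1.5, 7.5, 345°): beam 1 = 0.5774 ≠ 3.0000 ✗
  (6.5, 5.5, 105°): beam 1 = 2.8868 ≠ 3.0000 ✗
  (3.5, 7.5, 75°): beam 1 = 5.0000 ≠ 3.0000 ✗
  …
  (2.5, 2.5, 105°): r_1=3.0000, r_2=3.6235, r_3=7.0000, r_4=5.7956, r_5=1.7321, r_6=1.5529, r_7=1.7321 — all match ✓
No second candidate reproduces the full scan.

(x, y, θ) = (2.5, 2.5, 105°)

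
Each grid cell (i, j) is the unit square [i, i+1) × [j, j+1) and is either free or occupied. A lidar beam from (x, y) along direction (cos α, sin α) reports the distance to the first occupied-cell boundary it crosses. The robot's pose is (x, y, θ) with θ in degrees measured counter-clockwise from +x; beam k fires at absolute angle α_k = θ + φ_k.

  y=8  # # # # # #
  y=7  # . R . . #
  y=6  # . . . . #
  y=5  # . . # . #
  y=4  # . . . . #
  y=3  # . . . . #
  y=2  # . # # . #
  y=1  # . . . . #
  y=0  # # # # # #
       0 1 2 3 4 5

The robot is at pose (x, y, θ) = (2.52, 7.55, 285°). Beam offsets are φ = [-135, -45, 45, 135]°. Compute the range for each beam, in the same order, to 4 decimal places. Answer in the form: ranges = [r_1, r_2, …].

beam 1: φ=-135°, α=150°
  direction (-0.8660, 0.5000); cell (2,7); t to first gridline: x 0.6004, y 0.9000 (then +1.1547 / +2.0000)
    (1,7) via x @ 0.6004
    (1,8) via y @ 0.9000  # hit
  → r_1 = 0.9000
beam 2: φ=-45°, α=240°
  direction (-0.5000, -0.8660); cell (2,7); t to first gridline: x 1.0400, y 0.6351 (then +2.0000 / +1.1547)
    (2,6) via y @ 0.6351
    (1,6) via x @ 1.0400
    (1,5) via y @ 1.7898
    (1,4) via y @ 2.9445
    (0,4) via x @ 3.0400  # hit
  → r_2 = 3.0400
beam 3: φ=45°, α=330°
  direction (0.8660, -0.5000); cell (2,7); t to first gridline: x 0.5543, y 1.1000 (then +1.1547 / +2.0000)
    (3,7) via x @ 0.5543
    (3,6) via y @ 1.1000
    (4,6) via x @ 1.7090
    (5,6) via x @ 2.8637  # hit
  → r_3 = 2.8637
beam 4: φ=135°, α=60°
  direction (0.5000, 0.8660); cell (2,7); t to first gridline: x 0.9600, y 0.5196 (then +2.0000 / +1.1547)
    (2,8) via y @ 0.5196  # hit
  → r_4 = 0.5196

ranges = [0.9000, 3.0400, 2.8637, 0.5196]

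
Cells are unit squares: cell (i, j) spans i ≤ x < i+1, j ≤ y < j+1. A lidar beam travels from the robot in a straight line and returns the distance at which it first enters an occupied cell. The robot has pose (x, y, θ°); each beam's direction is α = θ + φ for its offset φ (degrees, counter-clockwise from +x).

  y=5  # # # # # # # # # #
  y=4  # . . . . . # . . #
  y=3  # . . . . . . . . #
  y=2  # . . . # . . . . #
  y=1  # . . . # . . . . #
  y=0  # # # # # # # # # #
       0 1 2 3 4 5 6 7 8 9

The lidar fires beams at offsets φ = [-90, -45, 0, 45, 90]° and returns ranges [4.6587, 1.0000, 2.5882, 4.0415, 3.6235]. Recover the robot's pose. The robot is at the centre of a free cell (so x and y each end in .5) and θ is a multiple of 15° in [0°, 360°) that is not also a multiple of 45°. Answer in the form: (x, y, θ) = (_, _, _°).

(x, y, θ) = (5.5, 3.5, 285°)

The pose lattice has 29·16 = 464 candidates. Test each by forward raycasting.
  (3.5, 2.5, 165°): beam 1 = 2.5882 ≠ 4.6587 ✗
  (5.5, 2.5, 60°): beam 1 = 3.0000 ≠ 4.6587 ✗
  (2.5, 4.5, 300°): beam 1 = 1.7321 ≠ 4.6587 ✗
  (7.5, 1.5, 60°): beam 1 = 1.0000 ≠ 4.6587 ✗
  …
  (5.5, 3.5, 285°): r_1=4.6587, r_2=1.0000, r_3=2.5882, r_4=4.0415, r_5=3.6235 — all match ✓
Unique over the lattice → pose = (5.5, 3.5, 285°).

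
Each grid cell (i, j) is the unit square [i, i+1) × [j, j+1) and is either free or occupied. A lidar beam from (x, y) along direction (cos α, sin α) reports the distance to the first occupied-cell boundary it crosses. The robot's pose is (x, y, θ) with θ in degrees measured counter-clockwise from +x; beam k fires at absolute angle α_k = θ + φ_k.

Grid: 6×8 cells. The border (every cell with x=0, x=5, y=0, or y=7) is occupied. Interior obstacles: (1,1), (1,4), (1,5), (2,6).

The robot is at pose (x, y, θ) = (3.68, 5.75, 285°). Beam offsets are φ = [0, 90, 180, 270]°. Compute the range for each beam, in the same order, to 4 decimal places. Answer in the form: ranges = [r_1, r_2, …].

beam 1: φ=0°, α=285°
  cosα=0.2588 sinα=-0.9659 | (3,5) | tMaxX 1.2364 tMaxY 0.7765 | tΔX 3.8637 tΔY 1.0353
    t=0.7765 [y] (3,4)
    t=1.2364 [x] (4,4)
    t=1.8117 [y] (4,3)
    t=2.8470 [y] (4,2)
    t=3.8823 [y] (4,1)
    t=4.9176 [y] (4,0) — stop
  → r_1 = 4.9176
beam 2: φ=90°, α=15°
  cosα=0.9659 sinα=0.2588 | (3,5) | tMaxX 0.3313 tMaxY 0.9659 | tΔX 1.0353 tΔY 3.8637
    t=0.3313 [x] (4,5)
    t=0.9659 [y] (4,6)
    t=1.3666 [x] (5,6) — stop
  → r_2 = 1.3666
beam 3: φ=180°, α=105°
  cosα=-0.2588 sinα=0.9659 | (3,5) | tMaxX 2.6273 tMaxY 0.2588 | tΔX 3.8637 tΔY 1.0353
    t=0.2588 [y] (3,6)
    t=1.2941 [y] (3,7) — stop
  → r_3 = 1.2941
beam 4: φ=270°, α=195°
  cosα=-0.9659 sinα=-0.2588 | (3,5) | tMaxX 0.7040 tMaxY 2.8978 | tΔX 1.0353 tΔY 3.8637
    t=0.7040 [x] (2,5)
    t=1.7393 [x] (1,5) — stop
  → r_4 = 1.7393

ranges = [4.9176, 1.3666, 1.2941, 1.7393]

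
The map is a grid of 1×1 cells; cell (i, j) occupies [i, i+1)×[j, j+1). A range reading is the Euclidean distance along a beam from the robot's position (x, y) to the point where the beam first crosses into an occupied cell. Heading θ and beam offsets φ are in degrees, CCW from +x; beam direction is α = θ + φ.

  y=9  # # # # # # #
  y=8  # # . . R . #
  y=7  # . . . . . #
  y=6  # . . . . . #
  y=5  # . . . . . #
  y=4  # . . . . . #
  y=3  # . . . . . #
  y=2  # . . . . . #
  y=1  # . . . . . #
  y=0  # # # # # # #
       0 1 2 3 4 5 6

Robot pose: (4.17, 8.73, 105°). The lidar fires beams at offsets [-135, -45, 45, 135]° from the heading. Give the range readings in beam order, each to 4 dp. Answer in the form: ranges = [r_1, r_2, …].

ranges = [2.1131, 0.3118, 0.5400, 6.3400]

beam 1: φ=-135°, α=330°
  cosα=0.8660 sinα=-0.5000 | (4,8) | tMaxX 0.9584 tMaxY 1.4600 | tΔX 1.1547 tΔY 2.0000
    t=0.9584 [x] (5,8)
    t=1.4600 [y] (5,7)
    t=2.1131 [x] (6,7) — stop
  → r_1 = 2.1131
beam 2: φ=-45°, α=60°
  cosα=0.5000 sinα=0.8660 | (4,8) | tMaxX 1.6600 tMaxY 0.3118 | tΔX 2.0000 tΔY 1.1547
    t=0.3118 [y] (4,9) — stop
  → r_2 = 0.3118
beam 3: φ=45°, α=150°
  cosα=-0.8660 sinα=0.5000 | (4,8) | tMaxX 0.1963 tMaxY 0.5400 | tΔX 1.1547 tΔY 2.0000
    t=0.1963 [x] (3,8)
    t=0.5400 [y] (3,9) — stop
  → r_3 = 0.5400
beam 4: φ=135°, α=240°
  cosα=-0.5000 sinα=-0.8660 | (4,8) | tMaxX 0.3400 tMaxY 0.8429 | tΔX 2.0000 tΔY 1.1547
    t=0.3400 [x] (3,8)
    t=0.8429 [y] (3,7)
    t=1.9976 [y] (3,6)
    t=2.3400 [x] (2,6)
    t=3.1523 [y] (2,5)
    t=4.3070 [y] (2,4)
    t=4.3400 [x] (1,4)
    t=5.4617 [y] (1,3)
    t=6.3400 [x] (0,3) — stop
  → r_4 = 6.3400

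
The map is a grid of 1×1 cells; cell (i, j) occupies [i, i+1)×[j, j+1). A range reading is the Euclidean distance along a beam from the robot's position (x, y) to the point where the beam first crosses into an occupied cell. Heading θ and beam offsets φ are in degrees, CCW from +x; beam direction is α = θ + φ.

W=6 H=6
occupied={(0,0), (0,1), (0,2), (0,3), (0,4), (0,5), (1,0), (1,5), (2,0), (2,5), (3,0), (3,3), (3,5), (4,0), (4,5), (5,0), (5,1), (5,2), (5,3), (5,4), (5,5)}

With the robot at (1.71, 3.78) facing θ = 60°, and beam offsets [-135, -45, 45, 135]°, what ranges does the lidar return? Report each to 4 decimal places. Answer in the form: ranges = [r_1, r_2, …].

beam 1: φ=-135°, α=285°
  direction (0.2588, -0.9659); cell (1,3); t to first gridline: x 1.1205, y 0.8075 (then +3.8637 / +1.0353)
    (1,2) via y @ 0.8075
    (2,2) via x @ 1.1205
    (2,1) via y @ 1.8428
    (2,0) via y @ 2.8781  # hit
  → r_1 = 2.8781
beam 2: φ=-45°, α=15°
  direction (0.9659, 0.2588); cell (1,3); t to first gridline: x 0.3002, y 0.8500 (then +1.0353 / +3.8637)
    (2,3) via x @ 0.3002
    (2,4) via y @ 0.8500
    (3,4) via x @ 1.3355
    (4,4) via x @ 2.3708
    (5,4) via x @ 3.4061  # hit
  → r_2 = 3.4061
beam 3: φ=45°, α=105°
  direction (-0.2588, 0.9659); cell (1,3); t to first gridline: x 2.7432, y 0.2278 (then +3.8637 / +1.0353)
    (1,4) via y @ 0.2278
    (1,5) via y @ 1.2630  # hit
  → r_3 = 1.2630
beam 4: φ=135°, α=195°
  direction (-0.9659, -0.2588); cell (1,3); t to first gridline: x 0.7350, y 3.0137 (then +1.0353 / +3.8637)
    (0,3) via x @ 0.7350  # hit
  → r_4 = 0.7350

ranges = [2.8781, 3.4061, 1.2630, 0.7350]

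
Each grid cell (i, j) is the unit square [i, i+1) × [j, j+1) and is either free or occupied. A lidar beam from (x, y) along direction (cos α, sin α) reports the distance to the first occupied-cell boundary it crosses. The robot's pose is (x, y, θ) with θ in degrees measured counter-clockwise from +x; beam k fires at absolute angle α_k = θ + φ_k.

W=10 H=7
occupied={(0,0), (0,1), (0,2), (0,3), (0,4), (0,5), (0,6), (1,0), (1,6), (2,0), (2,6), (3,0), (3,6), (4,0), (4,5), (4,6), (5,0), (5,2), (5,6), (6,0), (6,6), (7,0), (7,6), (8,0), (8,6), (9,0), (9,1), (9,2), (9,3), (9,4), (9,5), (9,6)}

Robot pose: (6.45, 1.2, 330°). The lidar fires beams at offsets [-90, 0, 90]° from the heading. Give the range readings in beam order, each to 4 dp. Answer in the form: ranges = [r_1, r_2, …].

beam 1: φ=-90°, α=240°
  cosα=-0.5000 sinα=-0.8660 | (6,1) | tMaxX 0.9000 tMaxY 0.2309 | tΔX 2.0000 tΔY 1.1547
    t=0.2309 [y] (6,0) — stop
  → r_1 = 0.2309
beam 2: φ=0°, α=330°
  cosα=0.8660 sinα=-0.5000 | (6,1) | tMaxX 0.6351 tMaxY 0.4000 | tΔX 1.1547 tΔY 2.0000
    t=0.4000 [y] (6,0) — stop
  → r_2 = 0.4000
beam 3: φ=90°, α=60°
  cosα=0.5000 sinα=0.8660 | (6,1) | tMaxX 1.1000 tMaxY 0.9238 | tΔX 2.0000 tΔY 1.1547
    t=0.9238 [y] (6,2)
    t=1.1000 [x] (7,2)
    t=2.0785 [y] (7,3)
    t=3.1000 [x] (8,3)
    t=3.2332 [y] (8,4)
    t=4.3879 [y] (8,5)
    t=5.1000 [x] (9,5) — stop
  → r_3 = 5.1000

ranges = [0.2309, 0.4000, 5.1000]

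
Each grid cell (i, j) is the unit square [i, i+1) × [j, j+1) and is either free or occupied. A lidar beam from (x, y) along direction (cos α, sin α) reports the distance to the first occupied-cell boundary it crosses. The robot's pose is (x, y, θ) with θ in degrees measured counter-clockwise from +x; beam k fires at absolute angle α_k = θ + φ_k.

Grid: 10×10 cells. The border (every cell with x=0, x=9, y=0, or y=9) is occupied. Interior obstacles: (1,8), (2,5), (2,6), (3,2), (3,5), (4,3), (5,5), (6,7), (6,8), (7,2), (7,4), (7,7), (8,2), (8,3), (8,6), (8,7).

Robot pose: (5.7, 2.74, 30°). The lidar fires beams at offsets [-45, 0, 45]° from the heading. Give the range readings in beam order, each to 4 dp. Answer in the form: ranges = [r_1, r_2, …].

beam 1: φ=-45°, α=345°
  dir = (cos 345°, sin 345°) = (0.9659, -0.2588); from cell (5,2)
  next x-line at t=0.3106, next y-line at t=2.8591; Δt_x=1.0353, Δt_y=3.8637
    x: enter (6,2) at t=0.3106
    x: enter (7,2) at t=1.3459 ← occupied
  → r_1 = 1.3459
beam 2: φ=0°, α=30°
  dir = (cos 30°, sin 30°) = (0.8660, 0.5000); from cell (5,2)
  next x-line at t=0.3464, next y-line at t=0.5200; Δt_x=1.1547, Δt_y=2.0000
    x: enter (6,2) at t=0.3464
    y: enter (6,3) at t=0.5200
    x: enter (7,3) at t=1.5011
    y: enter (7,4) at t=2.5200 ← occupied
  → r_2 = 2.5200
beam 3: φ=45°, α=75°
  dir = (cos 75°, sin 75°) = (0.2588, 0.9659); from cell (5,2)
  next x-line at t=1.1591, next y-line at t=0.2692; Δt_x=3.8637, Δt_y=1.0353
    y: enter (5,3) at t=0.2692
    x: enter (6,3) at t=1.1591
    y: enter (6,4) at t=1.3044
    y: enter (6,5) at t=2.3397
    y: enter (6,6) at t=3.3750
    y: enter (6,7) at t=4.4103 ← occupied
  → r_3 = 4.4103

ranges = [1.3459, 2.5200, 4.4103]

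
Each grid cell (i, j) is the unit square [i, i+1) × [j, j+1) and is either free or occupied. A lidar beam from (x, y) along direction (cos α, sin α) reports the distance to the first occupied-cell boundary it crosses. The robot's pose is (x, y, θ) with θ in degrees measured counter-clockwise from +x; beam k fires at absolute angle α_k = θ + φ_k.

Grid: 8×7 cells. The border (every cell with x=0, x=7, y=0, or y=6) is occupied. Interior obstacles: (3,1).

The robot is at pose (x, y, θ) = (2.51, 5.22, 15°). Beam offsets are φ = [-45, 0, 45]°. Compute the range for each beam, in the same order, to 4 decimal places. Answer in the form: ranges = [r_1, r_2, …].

beam 1: φ=-45°, α=330°
  d=(0.8660,-0.5000)  start (2,5)  tX=0.5658 tY=0.4400  stride 1/|dx|=1.1547 1/|dy|=2.0000
    cross y-line → (2,4), t=0.4400
    cross x-line → (3,4), t=0.5658
    cross x-line → (4,4), t=1.7205
    cross y-line → (4,3), t=2.4400
    cross x-line → (5,3), t=2.8752
    cross x-line → (6,3), t=4.0299
    cross y-line → (6,2), t=4.4400
    cross x-line → (7,2), t=5.1846 (wall)
  → r_1 = 5.1846
beam 2: φ=0°, α=15°
  d=(0.9659,0.2588)  start (2,5)  tX=0.5073 tY=3.0137  stride 1/|dx|=1.0353 1/|dy|=3.8637
    cross x-line → (3,5), t=0.5073
    cross x-line → (4,5), t=1.5426
    cross x-line → (5,5), t=2.5778
    cross y-line → (5,6), t=3.0137 (wall)
  → r_2 = 3.0137
beam 3: φ=45°, α=60°
  d=(0.5000,0.8660)  start (2,5)  tX=0.9800 tY=0.9007  stride 1/|dx|=2.0000 1/|dy|=1.1547
    cross y-line → (2,6), t=0.9007 (wall)
  → r_3 = 0.9007

ranges = [5.1846, 3.0137, 0.9007]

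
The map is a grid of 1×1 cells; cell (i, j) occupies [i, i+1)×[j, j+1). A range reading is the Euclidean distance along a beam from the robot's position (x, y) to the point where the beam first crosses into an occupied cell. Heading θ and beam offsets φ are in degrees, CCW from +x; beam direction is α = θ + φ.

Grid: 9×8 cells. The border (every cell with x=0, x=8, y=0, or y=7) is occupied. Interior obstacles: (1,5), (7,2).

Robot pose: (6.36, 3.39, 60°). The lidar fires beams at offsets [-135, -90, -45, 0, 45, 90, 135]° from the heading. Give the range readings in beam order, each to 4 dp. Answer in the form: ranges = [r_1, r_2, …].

beam 1: φ=-135°, α=285°
  direction (0.2588, -0.9659); cell (6,3); t to first gridline: x 2.4728, y 0.4038 (then +3.8637 / +1.0353)
    (6,2) via y @ 0.4038
    (6,1) via y @ 1.4390
    (7,1) via x @ 2.4728
    (7,0) via y @ 2.4743  # hit
  → r_1 = 2.4743
beam 2: φ=-90°, α=330°
  direction (0.8660, -0.5000); cell (6,3); t to first gridline: x 0.7390, y 0.7800 (then +1.1547 / +2.0000)
    (7,3) via x @ 0.7390
    (7,2) via y @ 0.7800  # hit
  → r_2 = 0.7800
beam 3: φ=-45°, α=15°
  direction (0.9659, 0.2588); cell (6,3); t to first gridline: x 0.6626, y 2.3569 (then +1.0353 / +3.8637)
    (7,3) via x @ 0.6626
    (8,3) via x @ 1.6979  # hit
  → r_3 = 1.6979
beam 4: φ=0°, α=60°
  direction (0.5000, 0.8660); cell (6,3); t to first gridline: x 1.2800, y 0.7044 (then +2.0000 / +1.1547)
    (6,4) via y @ 0.7044
    (7,4) via x @ 1.2800
    (7,5) via y @ 1.8591
    (7,6) via y @ 3.0138
    (8,6) via x @ 3.2800  # hit
  → r_4 = 3.2800
beam 5: φ=45°, α=105°
  direction (-0.2588, 0.9659); cell (6,3); t to first gridline: x 1.3909, y 0.6315 (then +3.8637 / +1.0353)
    (6,4) via y @ 0.6315
    (5,4) via x @ 1.3909
    (5,5) via y @ 1.6668
    (5,6) via y @ 2.7021
    (5,7) via y @ 3.7373  # hit
  → r_5 = 3.7373
beam 6: φ=90°, α=150°
  direction (-0.8660, 0.5000); cell (6,3); t to first gridline: x 0.4157, y 1.2200 (then +1.1547 / +2.0000)
    (5,3) via x @ 0.4157
    (5,4) via y @ 1.2200
    (4,4) via x @ 1.5704
    (3,4) via x @ 2.7251
    (3,5) via y @ 3.2200
    (2,5) via x @ 3.8798
    (1,5) via x @ 5.0345  # hit
  → r_6 = 5.0345
beam 7: φ=135°, α=195°
  direction (-0.9659, -0.2588); cell (6,3); t to first gridline: x 0.3727, y 1.5068 (then +1.0353 / +3.8637)
    (5,3) via x @ 0.3727
    (4,3) via x @ 1.4080
    (4,2) via y @ 1.5068
    (3,2) via x @ 2.4433
    (2,2) via x @ 3.4785
    (1,2) via x @ 4.5138
    (1,1) via y @ 5.3705
    (0,1) via x @ 5.5491  # hit
  → r_7 = 5.5491

ranges = [2.4743, 0.7800, 1.6979, 3.2800, 3.7373, 5.0345, 5.5491]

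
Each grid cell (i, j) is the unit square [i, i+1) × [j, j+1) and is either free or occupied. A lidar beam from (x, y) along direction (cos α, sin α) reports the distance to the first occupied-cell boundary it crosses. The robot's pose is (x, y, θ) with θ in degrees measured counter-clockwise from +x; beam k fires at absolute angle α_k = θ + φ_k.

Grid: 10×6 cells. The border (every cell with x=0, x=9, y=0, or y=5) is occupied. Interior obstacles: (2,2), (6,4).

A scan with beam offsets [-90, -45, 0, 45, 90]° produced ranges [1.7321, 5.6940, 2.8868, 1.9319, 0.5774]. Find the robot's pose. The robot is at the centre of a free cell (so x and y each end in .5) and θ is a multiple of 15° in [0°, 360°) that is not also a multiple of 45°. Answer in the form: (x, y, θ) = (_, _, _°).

Enumerate (i+0.5, j+0.5, θ) over the 30 free cells and 16 admissible headings. For each, cast all 5 beams and compare to the given ranges.
  (5.5, 4.5, 165°): beam 1 = 0.5176 ≠ 1.7321 ✗
  (5.5, 2.5, 150°): beam 2 = 2.5882 ≠ 5.6940 ✗
  (8.5, 3.5, 30°): beam 1 = 1.0000 ≠ 1.7321 ✗
  (5.5, 1.5, 195°): beam 1 = 3.6235 ≠ 1.7321 ✗
  …
  (8.5, 3.5, 240°): r_1=1.7321, r_2=5.6940, r_3=2.8868, r_4=1.9319, r_5=0.5774 — all match ✓
Only this pose fits every beam.

(x, y, θ) = (8.5, 3.5, 240°)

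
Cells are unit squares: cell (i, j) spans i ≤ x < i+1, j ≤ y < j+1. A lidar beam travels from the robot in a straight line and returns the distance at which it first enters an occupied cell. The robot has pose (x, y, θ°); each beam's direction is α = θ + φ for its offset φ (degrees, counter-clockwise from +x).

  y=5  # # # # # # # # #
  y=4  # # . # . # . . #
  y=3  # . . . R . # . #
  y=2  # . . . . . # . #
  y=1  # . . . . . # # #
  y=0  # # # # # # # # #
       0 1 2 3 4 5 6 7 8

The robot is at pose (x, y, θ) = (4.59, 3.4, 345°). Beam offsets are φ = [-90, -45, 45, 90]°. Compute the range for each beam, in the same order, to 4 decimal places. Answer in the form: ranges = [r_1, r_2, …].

beam 1: φ=-90°, α=255°
  dir = (cos 255°, sin 255°) = (-0.2588, -0.9659); from cell (4,3)
  next x-line at t=2.2796, next y-line at t=0.4141; Δt_x=3.8637, Δt_y=1.0353
    y: enter (4,2) at t=0.4141
    y: enter (4,1) at t=1.4494
    x: enter (3,1) at t=2.2796
    y: enter (3,0) at t=2.4847 ← occupied
  → r_1 = 2.4847
beam 2: φ=-45°, α=300°
  dir = (cos 300°, sin 300°) = (0.5000, -0.8660); from cell (4,3)
  next x-line at t=0.8200, next y-line at t=0.4619; Δt_x=2.0000, Δt_y=1.1547
    y: enter (4,2) at t=0.4619
    x: enter (5,2) at t=0.8200
    y: enter (5,1) at t=1.6166
    y: enter (5,0) at t=2.7713 ← occupied
  → r_2 = 2.7713
beam 3: φ=45°, α=30°
  dir = (cos 30°, sin 30°) = (0.8660, 0.5000); from cell (4,3)
  next x-line at t=0.4734, next y-line at t=1.2000; Δt_x=1.1547, Δt_y=2.0000
    x: enter (5,3) at t=0.4734
    y: enter (5,4) at t=1.2000 ← occupied
  → r_3 = 1.2000
beam 4: φ=90°, α=75°
  dir = (cos 75°, sin 75°) = (0.2588, 0.9659); from cell (4,3)
  next x-line at t=1.5841, next y-line at t=0.6212; Δt_x=3.8637, Δt_y=1.0353
    y: enter (4,4) at t=0.6212
    x: enter (5,4) at t=1.5841 ← occupied
  → r_4 = 1.5841

ranges = [2.4847, 2.7713, 1.2000, 1.5841]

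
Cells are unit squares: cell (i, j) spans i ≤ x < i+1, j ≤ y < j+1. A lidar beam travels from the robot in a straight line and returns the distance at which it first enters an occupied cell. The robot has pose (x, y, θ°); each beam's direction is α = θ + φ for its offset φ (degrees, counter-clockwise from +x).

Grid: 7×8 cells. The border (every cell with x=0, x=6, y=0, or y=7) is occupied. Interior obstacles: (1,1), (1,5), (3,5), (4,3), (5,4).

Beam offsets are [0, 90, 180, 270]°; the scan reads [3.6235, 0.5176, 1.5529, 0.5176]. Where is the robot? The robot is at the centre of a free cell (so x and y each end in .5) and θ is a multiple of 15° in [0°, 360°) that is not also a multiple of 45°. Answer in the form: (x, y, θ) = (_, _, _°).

Enumerate (i+0.5, j+0.5, θ) over the 25 free cells and 16 admissible headings. For each, cast all 4 beams and compare to the given ranges.
  (4.5, 6.5, 15°): beam 1 = 1.5529 ≠ 3.6235 ✗
  (3.5, 1.5, 75°): beam 1 = 1.9319 ≠ 3.6235 ✗
  (3.5, 1.5, 60°): beam 1 = 1.7321 ≠ 3.6235 ✗
  (4.5, 1.5, 255°): beam 1 = 0.5176 ≠ 3.6235 ✗
  …
  (2.5, 5.5, 255°): r_1=3.6235, r_2=0.5176, r_3=1.5529, r_4=0.5176 — all match ✓
No second candidate reproduces the full scan.

(x, y, θ) = (2.5, 5.5, 255°)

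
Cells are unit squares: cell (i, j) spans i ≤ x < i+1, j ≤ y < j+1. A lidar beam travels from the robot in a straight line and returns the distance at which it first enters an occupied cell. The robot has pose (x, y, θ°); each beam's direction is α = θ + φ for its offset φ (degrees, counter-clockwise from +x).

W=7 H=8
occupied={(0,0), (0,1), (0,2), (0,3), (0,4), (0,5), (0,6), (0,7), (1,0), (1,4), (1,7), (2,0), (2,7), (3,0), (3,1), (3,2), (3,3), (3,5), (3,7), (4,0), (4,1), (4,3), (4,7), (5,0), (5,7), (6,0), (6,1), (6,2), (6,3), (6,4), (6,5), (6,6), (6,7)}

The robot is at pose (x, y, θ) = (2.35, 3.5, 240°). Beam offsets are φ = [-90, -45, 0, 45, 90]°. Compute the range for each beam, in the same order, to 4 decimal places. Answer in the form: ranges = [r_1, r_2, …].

ranges = [1.0000, 1.3976, 2.7000, 2.5114, 0.7506]

beam 1: φ=-90°, α=150°
  d=(-0.8660,0.5000)  start (2,3)  tX=0.4041 tY=1.0000  stride 1/|dx|=1.1547 1/|dy|=2.0000
    cross x-line → (1,3), t=0.4041
    cross y-line → (1,4), t=1.0000 (wall)
  → r_1 = 1.0000
beam 2: φ=-45°, α=195°
  d=(-0.9659,-0.2588)  start (2,3)  tX=0.3623 tY=1.9319  stride 1/|dx|=1.0353 1/|dy|=3.8637
    cross x-line → (1,3), t=0.3623
    cross x-line → (0,3), t=1.3976 (wall)
  → r_2 = 1.3976
beam 3: φ=0°, α=240°
  d=(-0.5000,-0.8660)  start (2,3)  tX=0.7000 tY=0.5774  stride 1/|dx|=2.0000 1/|dy|=1.1547
    cross y-line → (2,2), t=0.5774
    cross x-line → (1,2), t=0.7000
    cross y-line → (1,1), t=1.7321
    cross x-line → (0,1), t=2.7000 (wall)
  → r_3 = 2.7000
beam 4: φ=45°, α=285°
  d=(0.2588,-0.9659)  start (2,3)  tX=2.5114 tY=0.5176  stride 1/|dx|=3.8637 1/|dy|=1.0353
    cross y-line → (2,2), t=0.5176
    cross y-line → (2,1), t=1.5529
    cross x-line → (3,1), t=2.5114 (wall)
  → r_4 = 2.5114
beam 5: φ=90°, α=330°
  d=(0.8660,-0.5000)  start (2,3)  tX=0.7506 tY=1.0000  stride 1/|dx|=1.1547 1/|dy|=2.0000
    cross x-line → (3,3), t=0.7506 (wall)
  → r_5 = 0.7506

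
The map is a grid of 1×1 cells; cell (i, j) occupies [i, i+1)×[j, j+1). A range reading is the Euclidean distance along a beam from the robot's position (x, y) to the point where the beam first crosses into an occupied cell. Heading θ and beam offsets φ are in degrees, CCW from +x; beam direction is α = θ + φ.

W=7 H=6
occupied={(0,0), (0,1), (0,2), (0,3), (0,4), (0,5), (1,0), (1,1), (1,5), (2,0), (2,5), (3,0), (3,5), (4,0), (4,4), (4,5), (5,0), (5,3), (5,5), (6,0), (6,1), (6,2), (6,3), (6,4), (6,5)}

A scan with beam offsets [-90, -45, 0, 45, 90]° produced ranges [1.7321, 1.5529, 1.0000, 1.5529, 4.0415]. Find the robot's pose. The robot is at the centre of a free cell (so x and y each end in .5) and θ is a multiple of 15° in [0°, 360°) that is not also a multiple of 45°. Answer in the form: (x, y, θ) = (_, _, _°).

Enumerate (i+0.5, j+0.5, θ) over the 17 free cells and 16 admissible headings. For each, cast all 5 beams and compare to the given ranges.
  (5.5, 4.5, 255°): beam 1 = 0.5176 ≠ 1.7321 ✗
  (1.5, 4.5, 15°): beam 1 = 3.6235 ≠ 1.7321 ✗
  (2.5, 2.5, 150°): beam 1 = 2.8868 ≠ 1.7321 ✗
  (4.5, 3.5, 60°): beam 1 = 0.5774 ≠ 1.7321 ✗
  …
  (4.5, 2.5, 60°): r_1=1.7321, r_2=1.5529, r_3=1.0000, r_4=1.5529, r_5=4.0415 — all match ✓
No second candidate reproduces the full scan.

(x, y, θ) = (4.5, 2.5, 60°)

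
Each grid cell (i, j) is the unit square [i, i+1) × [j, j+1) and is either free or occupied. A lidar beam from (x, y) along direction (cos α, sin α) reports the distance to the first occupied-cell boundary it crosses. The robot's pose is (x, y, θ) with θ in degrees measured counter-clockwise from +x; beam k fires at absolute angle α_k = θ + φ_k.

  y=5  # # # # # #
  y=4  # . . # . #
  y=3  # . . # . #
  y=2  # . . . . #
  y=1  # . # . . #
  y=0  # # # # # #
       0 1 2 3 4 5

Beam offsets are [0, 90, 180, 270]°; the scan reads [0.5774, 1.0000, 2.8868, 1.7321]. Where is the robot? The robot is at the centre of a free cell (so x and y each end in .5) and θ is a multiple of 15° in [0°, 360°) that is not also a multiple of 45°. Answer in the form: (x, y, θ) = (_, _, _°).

(x, y, θ) = (2.5, 2.5, 300°)

The pose lattice has 13·16 = 208 candidates. Test each by forward raycasting.
  (3.5, 1.5, 345°): beam 1 = 1.5529 ≠ 0.5774 ✗
  (4.5, 2.5, 60°): beam 1 = 1.0000 ≠ 0.5774 ✗
  (1.5, 4.5, 60°): beam 2 = 0.5774 ≠ 1.0000 ✗
  (1.5, 2.5, 120°): beam 1 = 1.0000 ≠ 0.5774 ✗
  …
  (2.5, 2.5, 300°): r_1=0.5774, r_2=1.0000, r_3=2.8868, r_4=1.7321 — all match ✓
Only this pose fits every beam.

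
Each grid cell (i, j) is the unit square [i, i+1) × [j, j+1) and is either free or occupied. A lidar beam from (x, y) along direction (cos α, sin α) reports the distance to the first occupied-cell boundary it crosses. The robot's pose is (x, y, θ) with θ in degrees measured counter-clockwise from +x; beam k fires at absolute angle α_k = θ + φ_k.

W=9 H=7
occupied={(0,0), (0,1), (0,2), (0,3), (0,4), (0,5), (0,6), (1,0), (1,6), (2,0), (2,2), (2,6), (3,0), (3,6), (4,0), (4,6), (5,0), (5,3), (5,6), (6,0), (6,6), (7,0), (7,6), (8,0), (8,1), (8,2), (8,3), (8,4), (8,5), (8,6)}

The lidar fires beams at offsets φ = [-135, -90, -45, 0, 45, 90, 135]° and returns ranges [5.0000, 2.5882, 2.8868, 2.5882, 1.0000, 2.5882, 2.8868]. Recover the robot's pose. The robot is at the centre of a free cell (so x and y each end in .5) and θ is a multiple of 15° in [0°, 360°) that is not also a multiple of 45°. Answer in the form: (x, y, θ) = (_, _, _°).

The pose lattice has 33·16 = 528 candidates. Test each by forward raycasting.
  (1.5, 5.5, 240°): beam 1 = 0.5176 ≠ 5.0000 ✗
  (2.5, 3.5, 210°): beam 1 = 2.5882 ≠ 5.0000 ✗
  (5.5, 1.5, 330°): beam 1 = 1.9319 ≠ 5.0000 ✗
  …
  (3.5, 3.5, 165°): r_1=5.0000, r_2=2.5882, r_3=2.8868, r_4=2.5882, r_5=1.0000, r_6=2.5882, r_7=2.8868 — all match ✓
No second candidate reproduces the full scan.

(x, y, θ) = (3.5, 3.5, 165°)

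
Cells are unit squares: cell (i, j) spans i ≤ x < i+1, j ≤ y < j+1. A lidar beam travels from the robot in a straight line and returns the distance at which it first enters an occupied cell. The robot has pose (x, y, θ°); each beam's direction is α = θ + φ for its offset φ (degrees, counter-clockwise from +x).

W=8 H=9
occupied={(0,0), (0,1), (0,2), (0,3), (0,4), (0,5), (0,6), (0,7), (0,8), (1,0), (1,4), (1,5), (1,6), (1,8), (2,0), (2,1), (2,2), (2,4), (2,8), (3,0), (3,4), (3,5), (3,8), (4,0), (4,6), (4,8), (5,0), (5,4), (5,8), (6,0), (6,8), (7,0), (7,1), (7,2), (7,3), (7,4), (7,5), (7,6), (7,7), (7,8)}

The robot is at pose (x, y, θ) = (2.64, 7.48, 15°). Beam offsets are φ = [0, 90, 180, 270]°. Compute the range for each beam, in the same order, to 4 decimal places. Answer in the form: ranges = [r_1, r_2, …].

beam 1: φ=0°, α=15°
  cosα=0.9659 sinα=0.2588 | (2,7) | tMaxX 0.3727 tMaxY 2.0091 | tΔX 1.0353 tΔY 3.8637
    t=0.3727 [x] (3,7)
    t=1.4080 [x] (4,7)
    t=2.0091 [y] (4,8) — stop
  → r_1 = 2.0091
beam 2: φ=90°, α=105°
  cosα=-0.2588 sinα=0.9659 | (2,7) | tMaxX 2.4728 tMaxY 0.5383 | tΔX 3.8637 tΔY 1.0353
    t=0.5383 [y] (2,8) — stop
  → r_2 = 0.5383
beam 3: φ=180°, α=195°
  cosα=-0.9659 sinα=-0.2588 | (2,7) | tMaxX 0.6626 tMaxY 1.8546 | tΔX 1.0353 tΔY 3.8637
    t=0.6626 [x] (1,7)
    t=1.6979 [x] (0,7) — stop
  → r_3 = 1.6979
beam 4: φ=270°, α=285°
  cosα=0.2588 sinα=-0.9659 | (2,7) | tMaxX 1.3909 tMaxY 0.4969 | tΔX 3.8637 tΔY 1.0353
    t=0.4969 [y] (2,6)
    t=1.3909 [x] (3,6)
    t=1.5322 [y] (3,5) — stop
  → r_4 = 1.5322

ranges = [2.0091, 0.5383, 1.6979, 1.5322]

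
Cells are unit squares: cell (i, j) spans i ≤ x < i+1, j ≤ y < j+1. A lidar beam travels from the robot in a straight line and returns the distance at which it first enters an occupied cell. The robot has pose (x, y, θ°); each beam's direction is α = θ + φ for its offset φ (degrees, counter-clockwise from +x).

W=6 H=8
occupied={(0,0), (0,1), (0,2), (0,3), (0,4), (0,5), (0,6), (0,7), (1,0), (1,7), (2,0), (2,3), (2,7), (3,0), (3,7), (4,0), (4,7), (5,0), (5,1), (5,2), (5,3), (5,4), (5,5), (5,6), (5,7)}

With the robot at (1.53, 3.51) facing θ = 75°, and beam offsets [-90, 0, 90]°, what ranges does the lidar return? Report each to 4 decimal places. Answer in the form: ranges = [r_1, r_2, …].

beam 1: φ=-90°, α=345°
  d=(0.9659,-0.2588)  start (1,3)  tX=0.4866 tY=1.9705  stride 1/|dx|=1.0353 1/|dy|=3.8637
    cross x-line → (2,3), t=0.4866 (wall)
  → r_1 = 0.4866
beam 2: φ=0°, α=75°
  d=(0.2588,0.9659)  start (1,3)  tX=1.8159 tY=0.5073  stride 1/|dx|=3.8637 1/|dy|=1.0353
    cross y-line → (1,4), t=0.5073
    cross y-line → (1,5), t=1.5426
    cross x-line → (2,5), t=1.8159
    cross y-line → (2,6), t=2.5778
    cross y-line → (2,7), t=3.6131 (wall)
  → r_2 = 3.6131
beam 3: φ=90°, α=165°
  d=(-0.9659,0.2588)  start (1,3)  tX=0.5487 tY=1.8932  stride 1/|dx|=1.0353 1/|dy|=3.8637
    cross x-line → (0,3), t=0.5487 (wall)
  → r_3 = 0.5487

ranges = [0.4866, 3.6131, 0.5487]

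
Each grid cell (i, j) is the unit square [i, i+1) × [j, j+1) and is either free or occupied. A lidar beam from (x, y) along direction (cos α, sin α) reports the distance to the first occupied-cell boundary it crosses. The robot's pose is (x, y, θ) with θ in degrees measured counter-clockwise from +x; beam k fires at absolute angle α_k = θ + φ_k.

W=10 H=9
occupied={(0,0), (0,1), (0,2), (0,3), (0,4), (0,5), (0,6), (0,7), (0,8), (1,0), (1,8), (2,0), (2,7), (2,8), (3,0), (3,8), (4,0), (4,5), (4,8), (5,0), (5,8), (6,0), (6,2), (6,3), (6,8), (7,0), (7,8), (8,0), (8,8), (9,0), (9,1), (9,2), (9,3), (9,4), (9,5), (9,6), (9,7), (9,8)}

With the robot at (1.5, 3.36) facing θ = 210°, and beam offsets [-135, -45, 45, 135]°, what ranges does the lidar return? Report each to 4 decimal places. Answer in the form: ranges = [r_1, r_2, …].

beam 1: φ=-135°, α=75°
  d=(0.2588,0.9659)  start (1,3)  tX=1.9319 tY=0.6626  stride 1/|dx|=3.8637 1/|dy|=1.0353
    cross y-line → (1,4), t=0.6626
    cross y-line → (1,5), t=1.6979
    cross x-line → (2,5), t=1.9319
    cross y-line → (2,6), t=2.7331
    cross y-line → (2,7), t=3.7684 (wall)
  → r_1 = 3.7684
beam 2: φ=-45°, α=165°
  d=(-0.9659,0.2588)  start (1,3)  tX=0.5176 tY=2.4728  stride 1/|dx|=1.0353 1/|dy|=3.8637
    cross x-line → (0,3), t=0.5176 (wall)
  → r_2 = 0.5176
beam 3: φ=45°, α=255°
  d=(-0.2588,-0.9659)  start (1,3)  tX=1.9319 tY=0.3727  stride 1/|dx|=3.8637 1/|dy|=1.0353
    cross y-line → (1,2), t=0.3727
    cross y-line → (1,1), t=1.4080
    cross x-line → (0,1), t=1.9319 (wall)
  → r_3 = 1.9319
beam 4: φ=135°, α=345°
  d=(0.9659,-0.2588)  start (1,3)  tX=0.5176 tY=1.3909  stride 1/|dx|=1.0353 1/|dy|=3.8637
    cross x-line → (2,3), t=0.5176
    cross y-line → (2,2), t=1.3909
    cross x-line → (3,2), t=1.5529
    cross x-line → (4,2), t=2.5882
    cross x-line → (5,2), t=3.6235
    cross x-line → (6,2), t=4.6587 (wall)
  → r_4 = 4.6587

ranges = [3.7684, 0.5176, 1.9319, 4.6587]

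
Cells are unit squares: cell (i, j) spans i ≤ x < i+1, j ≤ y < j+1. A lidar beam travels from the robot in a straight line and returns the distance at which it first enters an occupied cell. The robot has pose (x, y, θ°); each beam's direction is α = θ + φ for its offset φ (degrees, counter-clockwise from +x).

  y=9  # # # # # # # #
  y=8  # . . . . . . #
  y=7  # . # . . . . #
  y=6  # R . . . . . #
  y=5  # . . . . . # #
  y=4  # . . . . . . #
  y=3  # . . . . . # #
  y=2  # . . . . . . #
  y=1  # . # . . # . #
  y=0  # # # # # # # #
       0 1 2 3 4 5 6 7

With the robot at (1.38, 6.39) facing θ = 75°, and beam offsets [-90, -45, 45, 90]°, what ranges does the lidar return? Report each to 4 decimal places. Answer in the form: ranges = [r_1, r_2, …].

beam 1: φ=-90°, α=345°
  cosα=0.9659 sinα=-0.2588 | (1,6) | tMaxX 0.6419 tMaxY 1.5068 | tΔX 1.0353 tΔY 3.8637
    t=0.6419 [x] (2,6)
    t=1.5068 [y] (2,5)
    t=1.6771 [x] (3,5)
    t=2.7124 [x] (4,5)
    t=3.7477 [x] (5,5)
    t=4.7830 [x] (6,5) — stop
  → r_1 = 4.7830
beam 2: φ=-45°, α=30°
  cosα=0.8660 sinα=0.5000 | (1,6) | tMaxX 0.7159 tMaxY 1.2200 | tΔX 1.1547 tΔY 2.0000
    t=0.7159 [x] (2,6)
    t=1.2200 [y] (2,7) — stop
  → r_2 = 1.2200
beam 3: φ=45°, α=120°
  cosα=-0.5000 sinα=0.8660 | (1,6) | tMaxX 0.7600 tMaxY 0.7044 | tΔX 2.0000 tΔY 1.1547
    t=0.7044 [y] (1,7)
    t=0.7600 [x] (0,7) — stop
  → r_3 = 0.7600
beam 4: φ=90°, α=165°
  cosα=-0.9659 sinα=0.2588 | (1,6) | tMaxX 0.3934 tMaxY 2.3569 | tΔX 1.0353 tΔY 3.8637
    t=0.3934 [x] (0,6) — stop
  → r_4 = 0.3934

ranges = [4.7830, 1.2200, 0.7600, 0.3934]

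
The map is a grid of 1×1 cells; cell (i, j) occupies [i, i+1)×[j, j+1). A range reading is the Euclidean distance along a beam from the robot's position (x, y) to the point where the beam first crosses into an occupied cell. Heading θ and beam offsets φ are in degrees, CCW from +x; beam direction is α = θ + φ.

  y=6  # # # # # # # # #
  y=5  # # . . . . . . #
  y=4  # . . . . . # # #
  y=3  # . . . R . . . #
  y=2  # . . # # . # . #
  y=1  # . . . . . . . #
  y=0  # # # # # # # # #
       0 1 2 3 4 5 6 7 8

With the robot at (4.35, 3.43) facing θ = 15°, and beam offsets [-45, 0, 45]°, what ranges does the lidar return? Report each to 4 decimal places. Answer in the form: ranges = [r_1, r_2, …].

beam 1: φ=-45°, α=330°
  dir = (cos 330°, sin 330°) = (0.8660, -0.5000); from cell (4,3)
  next x-line at t=0.7506, next y-line at t=0.8600; Δt_x=1.1547, Δt_y=2.0000
    x: enter (5,3) at t=0.7506
    y: enter (5,2) at t=0.8600
    x: enter (6,2) at t=1.9053 ← occupied
  → r_1 = 1.9053
beam 2: φ=0°, α=15°
  dir = (cos 15°, sin 15°) = (0.9659, 0.2588); from cell (4,3)
  next x-line at t=0.6729, next y-line at t=2.2023; Δt_x=1.0353, Δt_y=3.8637
    x: enter (5,3) at t=0.6729
    x: enter (6,3) at t=1.7082
    y: enter (6,4) at t=2.2023 ← occupied
  → r_2 = 2.2023
beam 3: φ=45°, α=60°
  dir = (cos 60°, sin 60°) = (0.5000, 0.8660); from cell (4,3)
  next x-line at t=1.3000, next y-line at t=0.6582; Δt_x=2.0000, Δt_y=1.1547
    y: enter (4,4) at t=0.6582
    x: enter (5,4) at t=1.3000
    y: enter (5,5) at t=1.8129
    y: enter (5,6) at t=2.9676 ← occupied
  → r_3 = 2.9676

ranges = [1.9053, 2.2023, 2.9676]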